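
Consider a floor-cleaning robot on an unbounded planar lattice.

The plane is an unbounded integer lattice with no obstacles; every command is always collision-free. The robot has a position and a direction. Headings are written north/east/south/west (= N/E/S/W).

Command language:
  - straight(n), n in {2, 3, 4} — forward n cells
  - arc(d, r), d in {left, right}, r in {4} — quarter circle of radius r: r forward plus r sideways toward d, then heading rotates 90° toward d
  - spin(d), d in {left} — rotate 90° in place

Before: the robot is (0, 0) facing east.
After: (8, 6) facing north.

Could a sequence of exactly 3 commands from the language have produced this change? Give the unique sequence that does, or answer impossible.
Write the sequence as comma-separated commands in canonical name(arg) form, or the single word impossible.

key: running straight(2) before straight(4) would end elsewhere — order is forced
begin: (0, 0) facing east
1. straight(4) → (4, 0) facing east
2. arc(left, 4) → (8, 4) facing north
3. straight(2) → (8, 6) facing north
all 216 alternatives checked — unique.

straight(4), arc(left, 4), straight(2)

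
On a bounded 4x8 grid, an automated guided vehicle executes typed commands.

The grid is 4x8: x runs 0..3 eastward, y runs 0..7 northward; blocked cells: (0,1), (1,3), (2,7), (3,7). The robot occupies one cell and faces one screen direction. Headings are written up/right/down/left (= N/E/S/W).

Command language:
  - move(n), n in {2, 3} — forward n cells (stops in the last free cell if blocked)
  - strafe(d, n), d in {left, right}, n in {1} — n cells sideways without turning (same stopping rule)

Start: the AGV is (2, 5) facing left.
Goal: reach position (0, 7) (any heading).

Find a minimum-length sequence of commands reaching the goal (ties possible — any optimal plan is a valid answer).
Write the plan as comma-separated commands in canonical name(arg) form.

strafe(right, 1), move(2), strafe(right, 1)

initial: (2, 5) facing left
t=1 strafe(right, 1) ⇒ (2, 6) facing left
t=2 move(2) ⇒ (0, 6) facing left
t=3 strafe(right, 1) ⇒ (0, 7) facing left
minimal: 3 command(s), checked below 3.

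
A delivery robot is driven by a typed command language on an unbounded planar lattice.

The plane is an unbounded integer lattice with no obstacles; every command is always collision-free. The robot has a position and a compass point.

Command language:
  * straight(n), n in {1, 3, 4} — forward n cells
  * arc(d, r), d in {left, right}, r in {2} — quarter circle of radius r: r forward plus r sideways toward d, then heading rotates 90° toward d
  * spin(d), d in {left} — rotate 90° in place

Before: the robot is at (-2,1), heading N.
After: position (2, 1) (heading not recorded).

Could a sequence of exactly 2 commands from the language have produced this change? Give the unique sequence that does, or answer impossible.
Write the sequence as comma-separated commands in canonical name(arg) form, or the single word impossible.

from: at (-2,1), heading N
t=1 arc(right, 2) ⇒ at (0,3), heading E
t=2 arc(right, 2) ⇒ at (2,1), heading S
uniquely the one of 36 2-step routes that fits.

arc(right, 2), arc(right, 2)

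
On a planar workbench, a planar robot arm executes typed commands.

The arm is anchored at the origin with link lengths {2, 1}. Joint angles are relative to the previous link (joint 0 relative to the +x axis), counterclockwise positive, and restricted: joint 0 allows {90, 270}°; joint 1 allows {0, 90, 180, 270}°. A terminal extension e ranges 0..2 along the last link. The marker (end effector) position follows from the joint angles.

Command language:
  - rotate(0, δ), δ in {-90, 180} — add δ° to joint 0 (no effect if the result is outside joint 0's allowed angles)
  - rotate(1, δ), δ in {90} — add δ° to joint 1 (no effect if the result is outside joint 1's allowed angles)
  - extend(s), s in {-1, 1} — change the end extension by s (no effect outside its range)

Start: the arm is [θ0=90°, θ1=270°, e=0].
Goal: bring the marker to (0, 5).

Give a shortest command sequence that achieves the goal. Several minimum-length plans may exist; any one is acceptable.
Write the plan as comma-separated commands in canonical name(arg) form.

start: [θ0=90°, θ1=270°, e=0]
step 1 (rotate(1, 90)): [θ0=90°, θ1=0°, e=0]
step 2 (extend(1)): [θ0=90°, θ1=0°, e=1]
step 3 (extend(1)): [θ0=90°, θ1=0°, e=2]
shorter routes all fall short; 3 is best.

rotate(1, 90), extend(1), extend(1)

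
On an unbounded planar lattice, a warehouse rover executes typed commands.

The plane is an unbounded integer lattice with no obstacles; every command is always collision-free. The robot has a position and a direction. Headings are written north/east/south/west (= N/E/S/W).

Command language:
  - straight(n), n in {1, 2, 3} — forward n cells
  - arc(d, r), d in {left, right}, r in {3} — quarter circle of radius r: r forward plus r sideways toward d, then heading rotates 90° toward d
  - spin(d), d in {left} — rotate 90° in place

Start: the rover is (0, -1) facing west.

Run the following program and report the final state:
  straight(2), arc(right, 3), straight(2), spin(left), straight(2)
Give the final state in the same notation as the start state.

(-7, 4) facing west

t0: (0, -1) facing west
step 1 (straight(2)): (-2, -1) facing west
step 2 (arc(right, 3)): (-5, 2) facing north
step 3 (straight(2)): (-5, 4) facing north
step 4 (spin(left)): (-5, 4) facing west
step 5 (straight(2)): (-7, 4) facing west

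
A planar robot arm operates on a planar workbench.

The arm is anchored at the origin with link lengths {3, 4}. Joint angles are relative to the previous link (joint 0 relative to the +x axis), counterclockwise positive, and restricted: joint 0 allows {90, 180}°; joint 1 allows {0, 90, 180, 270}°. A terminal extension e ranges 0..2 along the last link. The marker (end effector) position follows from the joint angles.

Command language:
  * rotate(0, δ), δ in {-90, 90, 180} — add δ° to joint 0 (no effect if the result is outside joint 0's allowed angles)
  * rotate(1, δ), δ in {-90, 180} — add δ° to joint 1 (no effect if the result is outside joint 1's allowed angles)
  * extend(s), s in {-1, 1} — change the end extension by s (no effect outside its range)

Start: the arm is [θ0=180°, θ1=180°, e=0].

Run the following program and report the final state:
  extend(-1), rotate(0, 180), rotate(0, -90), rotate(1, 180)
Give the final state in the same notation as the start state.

start: [θ0=180°, θ1=180°, e=0]
[1] after extend(-1): [θ0=180°, θ1=180°, e=0]
[2] after rotate(0, 180): [θ0=180°, θ1=180°, e=0]
[3] after rotate(0, -90): [θ0=90°, θ1=180°, e=0]
[4] after rotate(1, 180): [θ0=90°, θ1=0°, e=0]

[θ0=90°, θ1=0°, e=0]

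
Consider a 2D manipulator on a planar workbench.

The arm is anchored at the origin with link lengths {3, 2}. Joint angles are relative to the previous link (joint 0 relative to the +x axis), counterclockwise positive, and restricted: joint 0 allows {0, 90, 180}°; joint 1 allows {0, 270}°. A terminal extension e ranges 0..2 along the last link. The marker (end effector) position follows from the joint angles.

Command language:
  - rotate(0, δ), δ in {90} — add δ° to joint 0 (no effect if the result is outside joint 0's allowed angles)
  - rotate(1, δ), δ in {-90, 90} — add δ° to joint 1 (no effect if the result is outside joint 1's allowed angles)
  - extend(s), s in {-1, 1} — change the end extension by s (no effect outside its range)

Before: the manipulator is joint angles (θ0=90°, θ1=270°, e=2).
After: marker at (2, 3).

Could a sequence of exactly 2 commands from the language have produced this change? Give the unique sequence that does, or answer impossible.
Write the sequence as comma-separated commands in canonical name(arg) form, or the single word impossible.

from: joint angles (θ0=90°, θ1=270°, e=2)
1. extend(-1) → joint angles (θ0=90°, θ1=270°, e=1)
2. extend(-1) → joint angles (θ0=90°, θ1=270°, e=0)
no rival 2-sequence matches.

extend(-1), extend(-1)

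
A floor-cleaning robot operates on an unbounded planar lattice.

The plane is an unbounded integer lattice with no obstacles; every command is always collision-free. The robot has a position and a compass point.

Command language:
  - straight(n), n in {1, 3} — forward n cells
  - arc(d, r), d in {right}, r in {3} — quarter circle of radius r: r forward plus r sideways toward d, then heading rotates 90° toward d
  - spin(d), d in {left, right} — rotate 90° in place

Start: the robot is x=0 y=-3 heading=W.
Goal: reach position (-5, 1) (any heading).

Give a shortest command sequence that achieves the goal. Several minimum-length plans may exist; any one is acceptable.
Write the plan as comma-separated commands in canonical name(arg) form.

t0: x=0 y=-3 heading=W
[1] after straight(1): x=-1 y=-3 heading=W
[2] after straight(1): x=-2 y=-3 heading=W
[3] after arc(right, 3): x=-5 y=0 heading=N
[4] after straight(1): x=-5 y=1 heading=N
nothing shorter than 4 reaches the goal.

straight(1), straight(1), arc(right, 3), straight(1)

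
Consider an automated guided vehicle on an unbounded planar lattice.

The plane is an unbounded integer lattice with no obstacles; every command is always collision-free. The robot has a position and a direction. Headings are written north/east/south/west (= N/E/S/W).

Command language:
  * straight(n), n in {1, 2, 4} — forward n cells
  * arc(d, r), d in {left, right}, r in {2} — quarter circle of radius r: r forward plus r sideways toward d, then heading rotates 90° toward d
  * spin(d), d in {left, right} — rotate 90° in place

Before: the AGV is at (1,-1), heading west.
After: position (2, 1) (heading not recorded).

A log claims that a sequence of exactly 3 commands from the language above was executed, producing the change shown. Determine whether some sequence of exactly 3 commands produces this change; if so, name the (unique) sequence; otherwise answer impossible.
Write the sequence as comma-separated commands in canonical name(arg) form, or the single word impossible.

straight(1), spin(right), arc(right, 2)

key: order matters: swapping straight(1) and arc(right, 2) lands elsewhere
begin: at (1,-1), heading west
[1] after straight(1): at (0,-1), heading west
[2] after spin(right): at (0,-1), heading north
[3] after arc(right, 2): at (2,1), heading east
no other 3-command option fits: unique.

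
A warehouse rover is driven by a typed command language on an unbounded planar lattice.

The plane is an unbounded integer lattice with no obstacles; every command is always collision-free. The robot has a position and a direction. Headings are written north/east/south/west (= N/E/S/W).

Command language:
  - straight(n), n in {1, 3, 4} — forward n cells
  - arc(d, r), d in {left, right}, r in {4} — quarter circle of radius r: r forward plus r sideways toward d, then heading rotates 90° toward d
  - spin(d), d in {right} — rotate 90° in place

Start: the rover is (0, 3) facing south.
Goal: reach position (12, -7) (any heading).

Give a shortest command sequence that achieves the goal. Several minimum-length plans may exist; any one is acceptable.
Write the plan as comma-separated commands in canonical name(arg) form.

straight(3), straight(3), arc(left, 4), straight(4), straight(4)

initial: (0, 3) facing south
step 1 (straight(3)): (0, 0) facing south
step 2 (straight(3)): (0, -3) facing south
step 3 (arc(left, 4)): (4, -7) facing east
step 4 (straight(4)): (8, -7) facing east
step 5 (straight(4)): (12, -7) facing east
shorter routes all fall short; 5 is best.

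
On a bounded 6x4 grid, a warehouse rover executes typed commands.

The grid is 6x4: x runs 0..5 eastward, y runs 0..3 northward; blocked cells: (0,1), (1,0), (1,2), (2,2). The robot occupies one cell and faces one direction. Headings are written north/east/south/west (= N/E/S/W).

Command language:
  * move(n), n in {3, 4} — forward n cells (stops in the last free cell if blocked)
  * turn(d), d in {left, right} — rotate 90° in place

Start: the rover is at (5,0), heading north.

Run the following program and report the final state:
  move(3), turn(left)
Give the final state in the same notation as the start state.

at (5,3), heading west

from: at (5,0), heading north
step 1 (move(3)): at (5,3), heading north
step 2 (turn(left)): at (5,3), heading west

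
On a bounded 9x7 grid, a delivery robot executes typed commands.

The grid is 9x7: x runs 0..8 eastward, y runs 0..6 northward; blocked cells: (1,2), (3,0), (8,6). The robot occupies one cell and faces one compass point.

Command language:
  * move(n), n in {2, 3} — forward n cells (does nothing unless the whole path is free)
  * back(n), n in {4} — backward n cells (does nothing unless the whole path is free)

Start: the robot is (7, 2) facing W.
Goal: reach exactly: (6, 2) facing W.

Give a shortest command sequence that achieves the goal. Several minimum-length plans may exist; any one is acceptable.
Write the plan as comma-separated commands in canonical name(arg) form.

move(3), move(2), back(4)

t0: (7, 2) facing W
[1] after move(3): (4, 2) facing W
[2] after move(2): (2, 2) facing W
[3] after back(4): (6, 2) facing W
minimal: 3 command(s), checked below 3.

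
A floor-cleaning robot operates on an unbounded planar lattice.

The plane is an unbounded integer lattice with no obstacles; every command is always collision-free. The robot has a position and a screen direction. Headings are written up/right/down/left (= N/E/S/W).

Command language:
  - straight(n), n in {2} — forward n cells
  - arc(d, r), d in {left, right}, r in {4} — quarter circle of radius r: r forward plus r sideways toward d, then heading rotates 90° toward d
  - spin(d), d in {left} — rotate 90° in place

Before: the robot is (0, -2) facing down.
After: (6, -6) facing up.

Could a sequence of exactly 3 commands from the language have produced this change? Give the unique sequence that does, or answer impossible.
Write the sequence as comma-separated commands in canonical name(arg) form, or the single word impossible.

key: position moved to (6,-6) AND the heading swung to N — translation plus rotation needed
begin: (0, -2) facing down
step 1 (arc(left, 4)): (4, -6) facing right
step 2 (straight(2)): (6, -6) facing right
step 3 (spin(left)): (6, -6) facing up
no rival 3-sequence matches.

arc(left, 4), straight(2), spin(left)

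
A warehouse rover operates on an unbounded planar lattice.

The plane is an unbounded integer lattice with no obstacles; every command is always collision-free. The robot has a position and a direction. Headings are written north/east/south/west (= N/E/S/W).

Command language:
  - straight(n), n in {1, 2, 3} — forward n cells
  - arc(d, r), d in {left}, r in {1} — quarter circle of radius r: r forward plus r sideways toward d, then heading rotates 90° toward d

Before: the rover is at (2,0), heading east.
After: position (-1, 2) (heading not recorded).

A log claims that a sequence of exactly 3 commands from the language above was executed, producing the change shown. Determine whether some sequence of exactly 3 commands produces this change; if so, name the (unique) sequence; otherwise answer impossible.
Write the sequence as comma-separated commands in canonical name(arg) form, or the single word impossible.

arc(left, 1), arc(left, 1), straight(3)

key: order matters: swapping arc(left, 1) and straight(3) lands elsewhere
from: at (2,0), heading east
step 1 (arc(left, 1)): at (3,1), heading north
step 2 (arc(left, 1)): at (2,2), heading west
step 3 (straight(3)): at (-1,2), heading west
no rival 3-sequence matches.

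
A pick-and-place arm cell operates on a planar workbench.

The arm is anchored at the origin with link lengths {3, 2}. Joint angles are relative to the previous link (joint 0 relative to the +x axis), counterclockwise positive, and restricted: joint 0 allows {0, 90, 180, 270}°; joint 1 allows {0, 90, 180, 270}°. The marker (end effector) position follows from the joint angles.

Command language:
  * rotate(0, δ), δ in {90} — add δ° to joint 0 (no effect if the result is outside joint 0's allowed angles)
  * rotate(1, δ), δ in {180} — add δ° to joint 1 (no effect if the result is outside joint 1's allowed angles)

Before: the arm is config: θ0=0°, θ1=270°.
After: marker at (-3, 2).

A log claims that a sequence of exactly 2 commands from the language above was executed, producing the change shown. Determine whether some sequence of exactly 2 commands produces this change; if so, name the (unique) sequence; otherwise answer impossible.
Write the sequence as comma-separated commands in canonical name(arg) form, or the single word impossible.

rotate(0, 90), rotate(0, 90)

from: config: θ0=0°, θ1=270°
step 1 (rotate(0, 90)): config: θ0=90°, θ1=270°
step 2 (rotate(0, 90)): config: θ0=180°, θ1=270°
uniquely the one of 4 2-step routes that fits.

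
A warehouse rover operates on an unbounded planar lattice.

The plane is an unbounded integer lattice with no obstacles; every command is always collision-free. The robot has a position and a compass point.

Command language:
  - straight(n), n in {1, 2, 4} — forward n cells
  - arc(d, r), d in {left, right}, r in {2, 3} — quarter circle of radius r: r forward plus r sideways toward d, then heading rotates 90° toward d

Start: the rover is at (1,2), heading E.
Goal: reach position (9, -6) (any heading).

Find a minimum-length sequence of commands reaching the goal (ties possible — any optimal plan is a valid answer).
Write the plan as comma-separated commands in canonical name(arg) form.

from: at (1,2), heading E
step 1 (arc(right, 2)): at (3,0), heading S
step 2 (arc(left, 3)): at (6,-3), heading E
step 3 (arc(right, 3)): at (9,-6), heading S
minimal: 3 command(s), checked below 3.

arc(right, 2), arc(left, 3), arc(right, 3)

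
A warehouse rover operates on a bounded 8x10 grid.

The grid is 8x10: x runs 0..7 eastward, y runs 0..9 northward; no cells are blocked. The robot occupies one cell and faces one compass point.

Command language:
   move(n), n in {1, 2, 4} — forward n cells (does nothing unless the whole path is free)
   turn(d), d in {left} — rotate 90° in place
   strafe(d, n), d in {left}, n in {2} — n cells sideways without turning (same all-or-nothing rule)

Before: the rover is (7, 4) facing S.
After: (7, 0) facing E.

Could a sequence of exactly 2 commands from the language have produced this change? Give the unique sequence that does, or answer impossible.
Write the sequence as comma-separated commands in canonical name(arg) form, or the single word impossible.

key: cell and facing (now E) both changed — the 2 commands mix motion and turning
initial: (7, 4) facing S
step 1 (move(4)): (7, 0) facing S
step 2 (turn(left)): (7, 0) facing E
all 25 alternatives checked — unique.

move(4), turn(left)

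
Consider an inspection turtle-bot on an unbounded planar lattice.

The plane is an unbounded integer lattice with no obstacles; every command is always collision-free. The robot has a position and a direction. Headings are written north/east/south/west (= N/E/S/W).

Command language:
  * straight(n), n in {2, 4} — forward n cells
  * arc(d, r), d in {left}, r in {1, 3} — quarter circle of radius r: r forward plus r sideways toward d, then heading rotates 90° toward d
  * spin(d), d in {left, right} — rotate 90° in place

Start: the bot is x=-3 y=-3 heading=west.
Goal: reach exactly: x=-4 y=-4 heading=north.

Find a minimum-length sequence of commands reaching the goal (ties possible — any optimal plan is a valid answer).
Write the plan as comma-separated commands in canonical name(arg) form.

arc(left, 1), spin(left), spin(left)

from: x=-3 y=-3 heading=west
[1] after arc(left, 1): x=-4 y=-4 heading=south
[2] after spin(left): x=-4 y=-4 heading=east
[3] after spin(left): x=-4 y=-4 heading=north
shorter routes all fall short; 3 is best.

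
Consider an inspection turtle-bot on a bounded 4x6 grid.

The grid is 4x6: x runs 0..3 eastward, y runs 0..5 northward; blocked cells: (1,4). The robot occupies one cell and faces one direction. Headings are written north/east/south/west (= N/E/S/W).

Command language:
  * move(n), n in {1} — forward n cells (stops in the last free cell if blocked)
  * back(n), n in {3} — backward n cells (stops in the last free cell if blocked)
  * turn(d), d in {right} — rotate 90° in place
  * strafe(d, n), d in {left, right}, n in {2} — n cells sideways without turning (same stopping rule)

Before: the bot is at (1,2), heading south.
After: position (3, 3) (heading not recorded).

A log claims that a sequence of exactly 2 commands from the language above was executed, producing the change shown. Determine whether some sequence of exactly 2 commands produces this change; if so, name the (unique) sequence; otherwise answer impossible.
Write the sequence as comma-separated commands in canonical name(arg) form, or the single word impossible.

back(3), strafe(left, 2)

key: back(3) is stopped early by the blocked cell at (1,4)
from: at (1,2), heading south
t=1 back(3) ⇒ at (1,3), heading south
t=2 strafe(left, 2) ⇒ at (3,3), heading south
all 25 alternatives checked — unique.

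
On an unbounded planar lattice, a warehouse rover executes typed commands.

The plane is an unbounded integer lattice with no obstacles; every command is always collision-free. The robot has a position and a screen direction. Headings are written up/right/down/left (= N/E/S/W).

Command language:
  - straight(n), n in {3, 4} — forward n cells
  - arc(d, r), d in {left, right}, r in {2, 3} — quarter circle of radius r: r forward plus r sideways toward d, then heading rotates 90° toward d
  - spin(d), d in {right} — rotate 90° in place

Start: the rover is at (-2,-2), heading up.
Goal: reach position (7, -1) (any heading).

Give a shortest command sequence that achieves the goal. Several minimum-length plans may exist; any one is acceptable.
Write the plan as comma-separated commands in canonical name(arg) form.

initial: at (-2,-2), heading up
step 1 (arc(right, 3)): at (1,1), heading right
step 2 (straight(4)): at (5,1), heading right
step 3 (arc(right, 2)): at (7,-1), heading down
no 2-step plan works, so 3 is optimal.

arc(right, 3), straight(4), arc(right, 2)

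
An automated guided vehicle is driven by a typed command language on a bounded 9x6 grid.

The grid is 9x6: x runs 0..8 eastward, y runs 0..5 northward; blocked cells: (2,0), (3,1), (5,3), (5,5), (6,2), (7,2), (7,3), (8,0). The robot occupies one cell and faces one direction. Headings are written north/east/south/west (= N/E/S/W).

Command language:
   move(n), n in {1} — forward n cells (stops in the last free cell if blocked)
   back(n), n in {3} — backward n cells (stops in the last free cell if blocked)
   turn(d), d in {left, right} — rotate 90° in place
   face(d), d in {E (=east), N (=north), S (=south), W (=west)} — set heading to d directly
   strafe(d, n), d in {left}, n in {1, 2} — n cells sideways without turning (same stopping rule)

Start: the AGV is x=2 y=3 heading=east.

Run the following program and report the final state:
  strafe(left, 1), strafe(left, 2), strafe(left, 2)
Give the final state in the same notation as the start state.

t0: x=2 y=3 heading=east
t=1 strafe(left, 1) ⇒ x=2 y=4 heading=east
t=2 strafe(left, 2) ⇒ x=2 y=5 heading=east
t=3 strafe(left, 2) ⇒ x=2 y=5 heading=east

x=2 y=5 heading=east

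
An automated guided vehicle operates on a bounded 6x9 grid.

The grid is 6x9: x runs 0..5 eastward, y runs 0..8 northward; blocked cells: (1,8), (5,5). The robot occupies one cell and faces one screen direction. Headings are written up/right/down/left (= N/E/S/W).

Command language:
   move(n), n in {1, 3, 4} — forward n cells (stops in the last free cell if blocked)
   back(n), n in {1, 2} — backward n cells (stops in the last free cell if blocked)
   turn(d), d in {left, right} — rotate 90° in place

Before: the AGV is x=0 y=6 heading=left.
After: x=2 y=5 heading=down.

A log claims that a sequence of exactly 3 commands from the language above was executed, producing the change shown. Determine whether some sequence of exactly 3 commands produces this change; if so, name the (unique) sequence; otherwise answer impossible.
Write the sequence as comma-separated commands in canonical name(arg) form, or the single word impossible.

back(2), turn(left), move(1)

key: running move(1) before back(2) would end elsewhere — order is forced
begin: x=0 y=6 heading=left
t=1 back(2) ⇒ x=2 y=6 heading=left
t=2 turn(left) ⇒ x=2 y=6 heading=down
t=3 move(1) ⇒ x=2 y=5 heading=down
no rival 3-sequence matches.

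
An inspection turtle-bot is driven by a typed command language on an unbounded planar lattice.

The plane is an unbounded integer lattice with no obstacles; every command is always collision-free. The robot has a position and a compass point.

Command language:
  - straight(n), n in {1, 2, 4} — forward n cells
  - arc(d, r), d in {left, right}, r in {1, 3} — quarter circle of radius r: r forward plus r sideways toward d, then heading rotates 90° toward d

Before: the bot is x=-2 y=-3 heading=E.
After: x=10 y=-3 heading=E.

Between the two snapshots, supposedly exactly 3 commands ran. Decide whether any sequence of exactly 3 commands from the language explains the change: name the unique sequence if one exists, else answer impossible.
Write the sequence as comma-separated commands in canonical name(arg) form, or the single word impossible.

straight(4), straight(4), straight(4)

key: heading stays E — no command in the sequence turns
from: x=-2 y=-3 heading=E
1. straight(4) → x=2 y=-3 heading=E
2. straight(4) → x=6 y=-3 heading=E
3. straight(4) → x=10 y=-3 heading=E
all 343 alternatives checked — unique.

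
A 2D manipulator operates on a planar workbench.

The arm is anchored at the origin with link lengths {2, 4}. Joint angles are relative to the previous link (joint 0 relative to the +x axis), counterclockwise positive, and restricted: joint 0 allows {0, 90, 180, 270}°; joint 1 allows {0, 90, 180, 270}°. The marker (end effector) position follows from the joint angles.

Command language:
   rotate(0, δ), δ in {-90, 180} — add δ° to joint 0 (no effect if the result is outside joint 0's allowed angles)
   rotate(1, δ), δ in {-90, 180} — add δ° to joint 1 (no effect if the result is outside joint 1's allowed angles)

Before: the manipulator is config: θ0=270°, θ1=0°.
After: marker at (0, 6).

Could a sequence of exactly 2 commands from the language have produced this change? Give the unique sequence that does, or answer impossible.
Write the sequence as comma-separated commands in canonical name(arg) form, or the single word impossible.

rotate(0, -90), rotate(0, -90)

from: config: θ0=270°, θ1=0°
1. rotate(0, -90) → config: θ0=180°, θ1=0°
2. rotate(0, -90) → config: θ0=90°, θ1=0°
all 16 alternatives checked — unique.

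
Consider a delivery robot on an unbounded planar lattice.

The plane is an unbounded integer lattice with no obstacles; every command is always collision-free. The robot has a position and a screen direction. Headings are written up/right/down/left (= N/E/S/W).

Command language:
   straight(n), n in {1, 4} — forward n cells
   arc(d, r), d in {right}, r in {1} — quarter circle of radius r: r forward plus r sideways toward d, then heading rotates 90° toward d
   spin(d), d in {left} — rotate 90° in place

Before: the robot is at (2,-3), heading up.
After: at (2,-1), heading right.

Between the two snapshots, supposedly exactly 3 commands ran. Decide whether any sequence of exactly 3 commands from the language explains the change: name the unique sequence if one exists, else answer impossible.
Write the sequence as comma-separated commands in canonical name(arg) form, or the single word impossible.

key: position moved to (2,-1) AND the heading swung to E — translation plus rotation needed
from: at (2,-3), heading up
1. spin(left) → at (2,-3), heading left
2. arc(right, 1) → at (1,-2), heading up
3. arc(right, 1) → at (2,-1), heading right
no rival 3-sequence matches.

spin(left), arc(right, 1), arc(right, 1)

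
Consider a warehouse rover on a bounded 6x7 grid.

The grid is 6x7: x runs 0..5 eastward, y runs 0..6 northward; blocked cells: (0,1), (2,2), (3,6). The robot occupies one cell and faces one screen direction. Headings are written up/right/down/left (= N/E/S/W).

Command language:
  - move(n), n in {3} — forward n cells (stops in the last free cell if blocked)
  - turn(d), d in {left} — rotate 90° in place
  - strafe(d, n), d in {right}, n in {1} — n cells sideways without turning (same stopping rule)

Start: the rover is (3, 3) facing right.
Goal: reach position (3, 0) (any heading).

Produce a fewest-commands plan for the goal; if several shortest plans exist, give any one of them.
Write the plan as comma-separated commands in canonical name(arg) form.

strafe(right, 1), strafe(right, 1), strafe(right, 1)

from: (3, 3) facing right
step 1 (strafe(right, 1)): (3, 2) facing right
step 2 (strafe(right, 1)): (3, 1) facing right
step 3 (strafe(right, 1)): (3, 0) facing right
minimal: 3 command(s), checked below 3.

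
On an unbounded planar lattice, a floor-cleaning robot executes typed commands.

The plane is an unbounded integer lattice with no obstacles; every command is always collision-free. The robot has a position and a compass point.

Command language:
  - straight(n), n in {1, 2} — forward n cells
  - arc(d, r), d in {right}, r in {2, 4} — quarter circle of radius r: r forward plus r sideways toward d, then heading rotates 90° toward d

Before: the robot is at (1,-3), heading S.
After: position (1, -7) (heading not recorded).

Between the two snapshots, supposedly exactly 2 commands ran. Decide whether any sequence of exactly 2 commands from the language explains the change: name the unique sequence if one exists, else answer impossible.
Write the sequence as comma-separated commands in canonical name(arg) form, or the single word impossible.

straight(2), straight(2)

initial: at (1,-3), heading S
step 1 (straight(2)): at (1,-5), heading S
step 2 (straight(2)): at (1,-7), heading S
uniquely the one of 16 2-step routes that fits.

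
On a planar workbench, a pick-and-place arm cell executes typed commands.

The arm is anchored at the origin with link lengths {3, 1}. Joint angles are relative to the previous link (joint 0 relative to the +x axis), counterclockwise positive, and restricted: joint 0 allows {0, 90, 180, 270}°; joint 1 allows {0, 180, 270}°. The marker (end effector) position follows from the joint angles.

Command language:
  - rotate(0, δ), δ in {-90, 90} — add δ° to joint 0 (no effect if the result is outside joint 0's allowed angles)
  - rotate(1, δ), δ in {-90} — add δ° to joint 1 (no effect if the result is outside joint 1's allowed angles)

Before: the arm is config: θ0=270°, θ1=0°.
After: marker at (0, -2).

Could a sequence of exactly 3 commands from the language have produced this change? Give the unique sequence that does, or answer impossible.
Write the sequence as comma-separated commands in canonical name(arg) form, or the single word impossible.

rotate(1, -90), rotate(1, -90), rotate(1, -90)

start: config: θ0=270°, θ1=0°
step 1 (rotate(1, -90)): config: θ0=270°, θ1=270°
step 2 (rotate(1, -90)): config: θ0=270°, θ1=180°
step 3 (rotate(1, -90)): config: θ0=270°, θ1=180°
no rival 3-sequence matches.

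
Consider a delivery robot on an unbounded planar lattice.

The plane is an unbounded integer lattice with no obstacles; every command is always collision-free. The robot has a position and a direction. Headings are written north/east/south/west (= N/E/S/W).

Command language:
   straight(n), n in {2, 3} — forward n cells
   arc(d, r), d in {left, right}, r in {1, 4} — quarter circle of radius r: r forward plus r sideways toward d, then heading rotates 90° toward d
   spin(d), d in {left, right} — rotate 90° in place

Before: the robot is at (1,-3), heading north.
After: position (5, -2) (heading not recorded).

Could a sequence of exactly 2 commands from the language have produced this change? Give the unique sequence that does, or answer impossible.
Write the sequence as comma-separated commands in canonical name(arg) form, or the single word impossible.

arc(right, 1), straight(3)

key: running straight(3) before arc(right, 1) would end elsewhere — order is forced
t0: at (1,-3), heading north
t=1 arc(right, 1) ⇒ at (2,-2), heading east
t=2 straight(3) ⇒ at (5,-2), heading east
no rival 2-sequence matches.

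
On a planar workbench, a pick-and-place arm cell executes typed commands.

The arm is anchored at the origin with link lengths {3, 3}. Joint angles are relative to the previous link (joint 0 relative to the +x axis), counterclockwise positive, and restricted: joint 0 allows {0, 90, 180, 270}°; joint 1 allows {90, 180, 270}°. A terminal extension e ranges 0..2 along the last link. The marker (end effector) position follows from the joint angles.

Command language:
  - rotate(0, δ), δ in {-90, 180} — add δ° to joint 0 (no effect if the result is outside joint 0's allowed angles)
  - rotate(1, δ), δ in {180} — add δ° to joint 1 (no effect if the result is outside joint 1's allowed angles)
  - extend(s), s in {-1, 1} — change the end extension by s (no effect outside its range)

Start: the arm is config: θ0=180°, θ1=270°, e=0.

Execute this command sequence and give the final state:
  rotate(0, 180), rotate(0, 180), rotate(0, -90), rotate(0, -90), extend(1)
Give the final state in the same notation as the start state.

config: θ0=0°, θ1=270°, e=1

initial: config: θ0=180°, θ1=270°, e=0
[1] after rotate(0, 180): config: θ0=0°, θ1=270°, e=0
[2] after rotate(0, 180): config: θ0=180°, θ1=270°, e=0
[3] after rotate(0, -90): config: θ0=90°, θ1=270°, e=0
[4] after rotate(0, -90): config: θ0=0°, θ1=270°, e=0
[5] after extend(1): config: θ0=0°, θ1=270°, e=1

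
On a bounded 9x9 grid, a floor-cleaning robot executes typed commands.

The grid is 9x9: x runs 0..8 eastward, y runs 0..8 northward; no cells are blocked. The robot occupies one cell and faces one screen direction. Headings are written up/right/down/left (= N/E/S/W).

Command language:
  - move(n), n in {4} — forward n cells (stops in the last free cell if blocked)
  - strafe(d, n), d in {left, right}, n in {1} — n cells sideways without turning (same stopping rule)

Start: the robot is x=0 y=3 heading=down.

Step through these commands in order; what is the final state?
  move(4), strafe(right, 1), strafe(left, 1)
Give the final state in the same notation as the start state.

x=1 y=0 heading=down

t0: x=0 y=3 heading=down
t=1 move(4) ⇒ x=0 y=0 heading=down
t=2 strafe(right, 1) ⇒ x=0 y=0 heading=down
t=3 strafe(left, 1) ⇒ x=1 y=0 heading=down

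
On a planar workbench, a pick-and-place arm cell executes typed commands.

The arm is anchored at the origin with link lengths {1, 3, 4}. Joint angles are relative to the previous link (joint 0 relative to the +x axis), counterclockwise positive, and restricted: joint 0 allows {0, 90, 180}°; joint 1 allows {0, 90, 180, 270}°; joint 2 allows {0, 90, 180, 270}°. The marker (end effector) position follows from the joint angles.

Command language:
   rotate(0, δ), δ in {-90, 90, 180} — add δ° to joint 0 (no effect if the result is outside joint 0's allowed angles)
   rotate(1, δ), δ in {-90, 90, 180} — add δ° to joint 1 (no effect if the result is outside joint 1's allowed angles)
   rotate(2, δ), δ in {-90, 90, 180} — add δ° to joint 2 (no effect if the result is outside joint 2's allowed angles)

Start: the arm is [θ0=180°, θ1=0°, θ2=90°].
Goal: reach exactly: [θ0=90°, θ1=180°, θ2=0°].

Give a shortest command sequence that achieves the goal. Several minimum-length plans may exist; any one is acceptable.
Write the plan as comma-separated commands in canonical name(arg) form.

rotate(2, -90), rotate(0, -90), rotate(1, 180)

start: [θ0=180°, θ1=0°, θ2=90°]
[1] after rotate(2, -90): [θ0=180°, θ1=0°, θ2=0°]
[2] after rotate(0, -90): [θ0=90°, θ1=0°, θ2=0°]
[3] after rotate(1, 180): [θ0=90°, θ1=180°, θ2=0°]
no 2-step plan works, so 3 is optimal.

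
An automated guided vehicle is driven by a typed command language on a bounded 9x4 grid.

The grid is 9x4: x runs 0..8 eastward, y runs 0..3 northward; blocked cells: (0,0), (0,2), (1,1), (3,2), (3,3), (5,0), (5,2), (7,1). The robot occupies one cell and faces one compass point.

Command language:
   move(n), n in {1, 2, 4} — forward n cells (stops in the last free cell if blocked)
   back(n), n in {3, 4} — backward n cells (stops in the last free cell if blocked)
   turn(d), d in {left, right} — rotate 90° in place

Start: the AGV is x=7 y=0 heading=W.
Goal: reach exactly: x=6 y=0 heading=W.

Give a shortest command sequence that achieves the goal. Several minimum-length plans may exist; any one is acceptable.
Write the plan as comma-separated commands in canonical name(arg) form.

move(2)

from: x=7 y=0 heading=W
t=1 move(2) ⇒ x=6 y=0 heading=W
no 0-step plan works, so 1 is optimal.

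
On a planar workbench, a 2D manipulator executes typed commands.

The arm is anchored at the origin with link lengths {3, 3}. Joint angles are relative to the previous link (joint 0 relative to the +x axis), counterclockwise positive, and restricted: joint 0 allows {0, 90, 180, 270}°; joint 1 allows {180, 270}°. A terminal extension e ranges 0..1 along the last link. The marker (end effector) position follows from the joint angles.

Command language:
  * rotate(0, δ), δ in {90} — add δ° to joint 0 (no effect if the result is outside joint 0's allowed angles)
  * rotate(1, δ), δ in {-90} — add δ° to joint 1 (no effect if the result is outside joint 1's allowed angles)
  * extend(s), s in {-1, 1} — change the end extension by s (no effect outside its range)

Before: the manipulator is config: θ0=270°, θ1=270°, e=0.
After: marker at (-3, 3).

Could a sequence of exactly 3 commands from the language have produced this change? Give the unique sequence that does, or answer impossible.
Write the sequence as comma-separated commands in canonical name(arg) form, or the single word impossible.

t0: config: θ0=270°, θ1=270°, e=0
[1] after rotate(0, 90): config: θ0=0°, θ1=270°, e=0
[2] after rotate(0, 90): config: θ0=90°, θ1=270°, e=0
[3] after rotate(0, 90): config: θ0=180°, θ1=270°, e=0
no other 3-command option fits: unique.

rotate(0, 90), rotate(0, 90), rotate(0, 90)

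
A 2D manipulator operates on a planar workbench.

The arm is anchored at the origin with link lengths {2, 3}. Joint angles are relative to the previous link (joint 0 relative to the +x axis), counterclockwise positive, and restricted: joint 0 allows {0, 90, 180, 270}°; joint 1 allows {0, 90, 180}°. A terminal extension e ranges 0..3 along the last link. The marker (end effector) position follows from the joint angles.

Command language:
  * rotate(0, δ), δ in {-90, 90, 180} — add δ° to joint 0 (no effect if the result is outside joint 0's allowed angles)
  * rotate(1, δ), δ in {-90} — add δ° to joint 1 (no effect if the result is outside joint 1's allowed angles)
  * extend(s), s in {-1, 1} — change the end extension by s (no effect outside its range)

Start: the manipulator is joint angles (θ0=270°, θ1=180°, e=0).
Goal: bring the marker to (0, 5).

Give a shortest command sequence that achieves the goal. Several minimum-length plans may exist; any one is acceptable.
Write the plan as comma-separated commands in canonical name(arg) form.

begin: joint angles (θ0=270°, θ1=180°, e=0)
t=1 rotate(0, 180) ⇒ joint angles (θ0=90°, θ1=180°, e=0)
t=2 rotate(1, -90) ⇒ joint angles (θ0=90°, θ1=90°, e=0)
t=3 rotate(1, -90) ⇒ joint angles (θ0=90°, θ1=0°, e=0)
shorter routes all fall short; 3 is best.

rotate(0, 180), rotate(1, -90), rotate(1, -90)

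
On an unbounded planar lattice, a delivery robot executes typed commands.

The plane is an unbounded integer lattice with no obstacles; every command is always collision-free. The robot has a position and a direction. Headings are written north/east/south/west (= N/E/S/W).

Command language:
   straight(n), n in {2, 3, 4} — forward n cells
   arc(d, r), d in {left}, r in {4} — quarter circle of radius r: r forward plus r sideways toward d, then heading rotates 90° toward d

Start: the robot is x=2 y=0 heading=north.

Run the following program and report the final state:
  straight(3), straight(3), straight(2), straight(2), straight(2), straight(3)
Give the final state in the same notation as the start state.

x=2 y=15 heading=north

initial: x=2 y=0 heading=north
[1] after straight(3): x=2 y=3 heading=north
[2] after straight(3): x=2 y=6 heading=north
[3] after straight(2): x=2 y=8 heading=north
[4] after straight(2): x=2 y=10 heading=north
[5] after straight(2): x=2 y=12 heading=north
[6] after straight(3): x=2 y=15 heading=north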